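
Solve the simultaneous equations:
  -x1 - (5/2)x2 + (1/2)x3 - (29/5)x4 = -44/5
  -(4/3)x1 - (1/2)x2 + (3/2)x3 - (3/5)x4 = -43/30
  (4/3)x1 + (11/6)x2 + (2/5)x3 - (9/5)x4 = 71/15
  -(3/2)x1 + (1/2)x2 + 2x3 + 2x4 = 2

Row-reduce:
R1 ← R1 / (-1).
R2 ← R2 + 4/3·R1.
R3 ← R3 − 4/3·R1.
R4 ← R4 + 3/2·R1.
R2 ← R2 / (17/6).
R1 ← R1 − 5/2·R2.
R3 ← R3 + 3/2·R2.
R4 ← R4 − 17/4·R2.
R3 ← R3 / (769/510).
R1 ← R1 + 21/17·R3.
R2 ← R2 − 5/17·R3.
Row 4 reduces to 0 = -1/4, a contradiction. The system is inconsistent.

no solution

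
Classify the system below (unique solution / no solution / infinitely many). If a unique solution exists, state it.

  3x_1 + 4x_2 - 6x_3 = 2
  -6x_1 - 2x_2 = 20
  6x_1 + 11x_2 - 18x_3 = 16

infinitely many solutions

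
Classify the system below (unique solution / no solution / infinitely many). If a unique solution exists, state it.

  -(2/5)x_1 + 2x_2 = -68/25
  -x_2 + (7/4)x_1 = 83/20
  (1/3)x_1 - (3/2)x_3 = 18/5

x_1 = 9/5, x_2 = -1, x_3 = -2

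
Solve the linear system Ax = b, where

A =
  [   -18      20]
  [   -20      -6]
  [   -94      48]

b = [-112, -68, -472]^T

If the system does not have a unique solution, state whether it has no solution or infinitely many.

x_1 = 4, x_2 = -2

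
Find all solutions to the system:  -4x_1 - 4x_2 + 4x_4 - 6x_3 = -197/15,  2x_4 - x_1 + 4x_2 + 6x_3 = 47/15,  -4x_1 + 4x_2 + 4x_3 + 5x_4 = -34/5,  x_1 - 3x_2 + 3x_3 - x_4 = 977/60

Row-reduce the augmented matrix:
R1 ← R1 / (-4).
R2 ← R2 + 1·R1.
R3 ← R3 + 4·R1.
R4 ← R4 − 1·R1.
R2 ← R2 / (5).
R1 ← R1 − 1·R2.
R3 ← R3 − 8·R2.
R4 ← R4 + 4·R2.
R3 ← R3 / (-2).
R2 ← R2 − 3/2·R3.
R4 ← R4 − 15/2·R3.
R4 ← R4 / (-29/20).
R1 ← R1 + 6/5·R4.
R2 ← R2 + 1/4·R4.
R3 ← R3 − 3/10·R4.
Reading off the reduced rows gives x_1 = -4/5, x_2 = -9/4, x_3 = 8/3, x_4 = -7/3.

x_1 = -4/5, x_2 = -9/4, x_3 = 8/3, x_4 = -7/3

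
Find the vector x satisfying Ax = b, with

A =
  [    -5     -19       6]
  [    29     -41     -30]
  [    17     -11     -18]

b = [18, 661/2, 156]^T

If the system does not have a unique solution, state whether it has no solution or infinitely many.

no solution

Row-reduce:
R1 ← R1 / (-5).
R2 ← R2 − 29·R1.
R3 ← R3 − 17·R1.
R2 ← R2 / (-756/5).
R1 ← R1 − 19/5·R2.
R3 ← R3 + 378/5·R2.
Row 3 reduces to 0 = -1/4, a contradiction. The system is inconsistent.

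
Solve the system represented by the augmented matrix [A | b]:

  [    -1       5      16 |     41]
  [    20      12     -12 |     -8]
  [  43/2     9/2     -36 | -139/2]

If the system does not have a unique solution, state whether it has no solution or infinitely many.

Row-reduce:
R1 ← R1 / (-1).
R2 ← R2 − 20·R1.
R3 ← R3 − 43/2·R1.
R2 ← R2 / (112).
R1 ← R1 + 5·R2.
R3 ← R3 − 112·R2.
Rank is 2 with 3 unknowns, leaving x_3 free.

infinitely many solutions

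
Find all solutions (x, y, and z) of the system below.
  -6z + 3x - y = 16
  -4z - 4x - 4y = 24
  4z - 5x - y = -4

infinitely many solutions

Row-reduce:
R1 ← R1 / (3).
R2 ← R2 + 4·R1.
R3 ← R3 + 5·R1.
R2 ← R2 / (-16/3).
R1 ← R1 + 1/3·R2.
R3 ← R3 + 8/3·R2.
Rank is 2 with 3 unknowns, leaving z free.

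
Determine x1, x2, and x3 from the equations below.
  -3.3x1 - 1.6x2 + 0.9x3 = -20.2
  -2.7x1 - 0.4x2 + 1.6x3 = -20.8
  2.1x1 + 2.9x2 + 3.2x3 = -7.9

Row-reduce the augmented matrix:
R1 ← R1 / (-33/10).
R2 ← R2 + 27/10·R1.
R3 ← R3 − 21/10·R1.
R2 ← R2 / (10/11).
R1 ← R1 − 16/33·R2.
R3 ← R3 − 207/110·R2.
R3 ← R3 / (397/200).
R1 ← R1 + 11/15·R3.
R2 ← R2 − 19/20·R3.
Reading off the reduced rows gives x1 = 4, x2 = 1, x3 = -6.

x1 = 4, x2 = 1, x3 = -6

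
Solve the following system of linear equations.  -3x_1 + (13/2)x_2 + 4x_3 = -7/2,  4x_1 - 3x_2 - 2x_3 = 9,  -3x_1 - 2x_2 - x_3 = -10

infinitely many solutions

Row-reduce:
R1 ← R1 / (-3).
R2 ← R2 − 4·R1.
R3 ← R3 + 3·R1.
R2 ← R2 / (17/3).
R1 ← R1 + 13/6·R2.
R3 ← R3 + 17/2·R2.
Rank is 2 with 3 unknowns, leaving x_3 free.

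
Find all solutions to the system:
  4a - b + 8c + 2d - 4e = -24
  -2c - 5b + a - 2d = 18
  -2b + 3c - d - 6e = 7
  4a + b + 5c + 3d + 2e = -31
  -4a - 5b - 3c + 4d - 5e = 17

Row-reduce:
R1 ← R1 / (4).
R2 ← R2 − 1·R1.
R4 ← R4 − 4·R1.
R5 ← R5 + 4·R1.
R2 ← R2 / (-19/4).
R1 ← R1 + 1/4·R2.
R3 ← R3 + 2·R2.
R4 ← R4 − 2·R2.
R5 ← R5 + 6·R2.
R3 ← R3 / (89/19).
R1 ← R1 − 42/19·R3.
R2 ← R2 − 16/19·R3.
R4 ← R4 + 89/19·R3.
R5 ← R5 − 191/19·R3.
Swap R4 and R5.
R4 ← R4 / (805/89).
R1 ← R1 − 54/89·R4.
R2 ← R2 − 46/89·R4.
R3 ← R3 − 1/89·R4.
Rank is 4 with 5 unknowns, leaving e free.

infinitely many solutions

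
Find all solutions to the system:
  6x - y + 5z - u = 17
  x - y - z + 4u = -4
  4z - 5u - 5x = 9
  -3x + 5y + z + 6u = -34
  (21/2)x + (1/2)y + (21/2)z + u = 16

Row-reduce:
R1 ← R1 / (6).
R2 ← R2 − 1·R1.
R3 ← R3 + 5·R1.
R4 ← R4 + 3·R1.
R5 ← R5 − 21/2·R1.
R2 ← R2 / (-5/6).
R1 ← R1 + 1/6·R2.
R3 ← R3 + 5/6·R2.
R4 ← R4 − 9/2·R2.
R5 ← R5 − 9/4·R2.
R3 ← R3 / (10).
R1 ← R1 − 6/5·R3.
R2 ← R2 − 11/5·R3.
R4 ← R4 + 32/5·R3.
R5 ← R5 + 16/5·R3.
R4 ← R4 / (108/5).
R1 ← R1 − 1/5·R4.
R2 ← R2 + 14/5·R4.
R3 ← R3 + 1·R4.
R5 ← R5 − 54/5·R4.
Row 5 reduces to 0 = -1, a contradiction. The system is inconsistent.

no solution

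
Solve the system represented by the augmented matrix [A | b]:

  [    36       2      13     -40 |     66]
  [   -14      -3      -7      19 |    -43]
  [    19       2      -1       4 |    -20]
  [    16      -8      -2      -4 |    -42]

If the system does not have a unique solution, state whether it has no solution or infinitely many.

Row-reduce:
R1 ← R1 / (36).
R2 ← R2 + 14·R1.
R3 ← R3 − 19·R1.
R4 ← R4 − 16·R1.
R2 ← R2 / (-20/9).
R1 ← R1 − 1/18·R2.
R3 ← R3 − 17/18·R2.
R4 ← R4 + 80/9·R2.
R3 ← R3 / (-139/16).
R1 ← R1 − 5/16·R3.
R2 ← R2 − 7/8·R3.
Row 4 reduces to 0 = -2, a contradiction. The system is inconsistent.

no solution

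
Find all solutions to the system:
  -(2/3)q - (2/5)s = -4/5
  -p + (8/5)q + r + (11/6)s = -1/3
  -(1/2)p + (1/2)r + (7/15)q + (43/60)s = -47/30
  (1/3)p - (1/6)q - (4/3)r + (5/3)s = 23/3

Row-reduce:
Swap R1 and R2.
R1 ← R1 / (-1).
R3 ← R3 + 1/2·R1.
R4 ← R4 − 1/3·R1.
R2 ← R2 / (-2/3).
R1 ← R1 + 8/5·R2.
R3 ← R3 + 1/3·R2.
R4 ← R4 − 11/30·R2.
Swap R3 and R4.
R3 ← R3 / (-1).
R1 ← R1 + 1·R3.
Row 4 reduces to 0 = -1, a contradiction. The system is inconsistent.

no solution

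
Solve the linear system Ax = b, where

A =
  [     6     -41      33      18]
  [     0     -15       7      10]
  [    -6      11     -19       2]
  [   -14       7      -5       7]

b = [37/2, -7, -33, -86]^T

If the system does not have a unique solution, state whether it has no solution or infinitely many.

Row-reduce:
R1 ← R1 / (6).
R3 ← R3 + 6·R1.
R4 ← R4 + 14·R1.
R2 ← R2 / (-15).
R1 ← R1 + 41/6·R2.
R3 ← R3 + 30·R2.
R4 ← R4 + 266/3·R2.
Swap R3 and R4.
R3 ← R3 / (1378/45).
R1 ← R1 − 104/45·R3.
R2 ← R2 + 7/15·R3.
Row 4 reduces to 0 = -1/2, a contradiction. The system is inconsistent.

no solution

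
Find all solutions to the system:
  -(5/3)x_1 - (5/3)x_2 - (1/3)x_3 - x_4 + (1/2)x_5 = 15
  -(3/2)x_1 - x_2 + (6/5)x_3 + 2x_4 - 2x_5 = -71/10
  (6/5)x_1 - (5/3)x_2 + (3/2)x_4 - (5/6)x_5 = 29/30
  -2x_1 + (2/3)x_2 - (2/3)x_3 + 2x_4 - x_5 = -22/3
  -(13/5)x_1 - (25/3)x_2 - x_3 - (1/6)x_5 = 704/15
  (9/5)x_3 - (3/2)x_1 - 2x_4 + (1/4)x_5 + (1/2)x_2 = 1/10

x_1 = -1, x_2 = -5, x_3 = -3, x_4 = -3, x_5 = 2

Row-reduce the augmented matrix:
R1 ← R1 / (-5/3).
R2 ← R2 + 3/2·R1.
R3 ← R3 − 6/5·R1.
R4 ← R4 + 2·R1.
R5 ← R5 + 13/5·R1.
R6 ← R6 + 3/2·R1.
R2 ← R2 / (1/2).
R1 ← R1 − 1·R2.
R3 ← R3 + 43/15·R2.
R4 ← R4 − 8/3·R2.
R5 ← R5 + 86/15·R2.
R6 ← R6 − 2·R2.
R3 ← R3 / (209/25).
R1 ← R1 + 14/5·R3.
R2 ← R2 − 3·R3.
R4 ← R4 + 124/15·R3.
R5 ← R5 − 418/25·R3.
R6 ← R6 + 39/10·R3.
R4 ← R4 / (46514/9405).
R1 ← R1 − 395/627·R4.
R2 ← R2 + 933/2090·R4.
R3 ← R3 − 2611/1254·R4.
R6 ← R6 + 19143/4180·R4.
Swap R5 and R6.
R5 ← R5 / (6933/46514).
R1 ← R1 − 2445/23257·R5.
R2 ← R2 − 2305/46514·R5.
R3 ← R3 + 12085/23257·R5.
R4 ← R4 + 13596/23257·R5.
R6 reduces to 0 = 0, so the extra equation is consistent.
Reading off the reduced rows gives x_1 = -1, x_2 = -5, x_3 = -3, x_4 = -3, x_5 = 2.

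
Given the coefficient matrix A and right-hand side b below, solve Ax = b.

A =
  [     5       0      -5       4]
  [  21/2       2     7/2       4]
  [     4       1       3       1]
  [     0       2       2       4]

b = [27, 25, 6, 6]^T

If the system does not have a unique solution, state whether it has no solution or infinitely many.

no solution

Row-reduce:
R1 ← R1 / (5).
R2 ← R2 − 21/2·R1.
R3 ← R3 − 4·R1.
R2 ← R2 / (2).
R3 ← R3 − 1·R2.
R4 ← R4 − 2·R2.
Swap R3 and R4.
R3 ← R3 / (-12).
R1 ← R1 + 1·R3.
R2 ← R2 − 7·R3.
Row 4 reduces to 0 = 1/4, a contradiction. The system is inconsistent.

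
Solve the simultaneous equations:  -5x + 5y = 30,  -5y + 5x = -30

infinitely many solutions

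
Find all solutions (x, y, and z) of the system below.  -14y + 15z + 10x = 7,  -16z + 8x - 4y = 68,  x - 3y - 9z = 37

x = 1, y = -3, z = -3

Row-reduce the augmented matrix:
R1 ← R1 / (10).
R2 ← R2 − 8·R1.
R3 ← R3 − 1·R1.
R2 ← R2 / (36/5).
R1 ← R1 + 7/5·R2.
R3 ← R3 + 8/5·R2.
R3 ← R3 / (-301/18).
R1 ← R1 + 71/18·R3.
R2 ← R2 + 35/9·R3.
Reading off the reduced rows gives x = 1, y = -3, z = -3.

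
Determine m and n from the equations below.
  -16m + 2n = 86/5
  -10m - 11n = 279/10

m = -5/4, n = -7/5

Row-reduce the augmented matrix:
R1 ← R1 / (-16).
R2 ← R2 + 10·R1.
R2 ← R2 / (-49/4).
R1 ← R1 + 1/8·R2.
Reading off the reduced rows gives m = -5/4, n = -7/5.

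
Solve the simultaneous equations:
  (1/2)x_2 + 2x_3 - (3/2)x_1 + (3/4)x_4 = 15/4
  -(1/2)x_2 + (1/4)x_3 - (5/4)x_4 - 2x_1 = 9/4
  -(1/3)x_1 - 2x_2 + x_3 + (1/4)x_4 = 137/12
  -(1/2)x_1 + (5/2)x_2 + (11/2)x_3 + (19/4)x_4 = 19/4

no solution

Row-reduce:
R1 ← R1 / (-3/2).
R2 ← R2 + 2·R1.
R3 ← R3 + 1/3·R1.
R4 ← R4 + 1/2·R1.
R2 ← R2 / (-7/6).
R1 ← R1 + 1/3·R2.
R3 ← R3 + 19/9·R2.
R4 ← R4 − 7/3·R2.
R3 ← R3 / (69/14).
R1 ← R1 + 9/14·R3.
R2 ← R2 − 29/14·R3.
Row 4 reduces to 0 = -2, a contradiction. The system is inconsistent.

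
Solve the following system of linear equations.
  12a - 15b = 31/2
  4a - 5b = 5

no solution

Row-reduce:
R1 ← R1 / (12).
R2 ← R2 − 4·R1.
Row 2 reduces to 0 = -1/6, a contradiction. The system is inconsistent.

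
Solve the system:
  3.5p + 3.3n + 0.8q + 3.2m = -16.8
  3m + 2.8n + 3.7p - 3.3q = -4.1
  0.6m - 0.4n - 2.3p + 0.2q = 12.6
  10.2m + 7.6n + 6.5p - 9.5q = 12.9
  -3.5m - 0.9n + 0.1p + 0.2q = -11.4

Row-reduce the augmented matrix:
R1 ← R1 / (16/5).
R2 ← R2 − 3·R1.
R3 ← R3 − 3/5·R1.
R4 ← R4 − 51/5·R1.
R5 ← R5 + 7/2·R1.
R2 ← R2 / (-47/160).
R1 ← R1 − 33/32·R2.
R3 ← R3 + 163/160·R2.
R4 ← R4 + 467/160·R2.
R5 ← R5 − 867/320·R2.
R3 ← R3 / (-1036/235).
R1 ← R1 − 241/94·R3.
R2 ← R2 + 67/47·R3.
R4 ← R4 + 2072/235·R3.
R5 ← R5 − 7323/940·R3.
Swap R4 and R5.
R4 ← R4 / (-471203/41440).
R1 ← R1 + 23913/4144·R4.
R2 ← R2 − 19123/2072·R4.
R3 ← R3 + 6625/2072·R4.
R5 reduces to 0 = 0, so the extra equation is consistent.
Reading off the reduced rows gives m = 4, n = -4, p = -4, q = -3.

m = 4, n = -4, p = -4, q = -3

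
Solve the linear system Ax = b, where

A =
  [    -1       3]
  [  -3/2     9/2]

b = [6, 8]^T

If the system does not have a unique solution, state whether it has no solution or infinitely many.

Row-reduce:
R1 ← R1 / (-1).
R2 ← R2 + 3/2·R1.
Row 2 reduces to 0 = -1, a contradiction. The system is inconsistent.

no solution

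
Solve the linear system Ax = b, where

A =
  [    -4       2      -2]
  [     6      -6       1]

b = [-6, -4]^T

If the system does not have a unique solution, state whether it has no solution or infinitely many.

Row-reduce:
R1 ← R1 / (-4).
R2 ← R2 − 6·R1.
R2 ← R2 / (-3).
R1 ← R1 + 1/2·R2.
Rank is 2 with 3 unknowns, leaving x_3 free.

infinitely many solutions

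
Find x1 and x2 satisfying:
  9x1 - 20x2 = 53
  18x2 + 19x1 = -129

Row-reduce the augmented matrix:
R1 ← R1 / (9).
R2 ← R2 − 19·R1.
R2 ← R2 / (542/9).
R1 ← R1 + 20/9·R2.
Reading off the reduced rows gives x1 = -3, x2 = -4.

x1 = -3, x2 = -4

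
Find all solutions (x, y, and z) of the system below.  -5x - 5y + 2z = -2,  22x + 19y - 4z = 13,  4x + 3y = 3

infinitely many solutions

Row-reduce:
R1 ← R1 / (-5).
R2 ← R2 − 22·R1.
R3 ← R3 − 4·R1.
R2 ← R2 / (-3).
R1 ← R1 − 1·R2.
R3 ← R3 + 1·R2.
Rank is 2 with 3 unknowns, leaving z free.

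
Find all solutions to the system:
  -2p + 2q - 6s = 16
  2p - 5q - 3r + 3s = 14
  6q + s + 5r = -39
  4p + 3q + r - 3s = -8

Row-reduce the augmented matrix:
R1 ← R1 / (-2).
R2 ← R2 − 2·R1.
R4 ← R4 − 4·R1.
R2 ← R2 / (-3).
R1 ← R1 + 1·R2.
R3 ← R3 − 6·R2.
R4 ← R4 − 7·R2.
R3 ← R3 / (-1).
R1 ← R1 − 1·R3.
R2 ← R2 − 1·R3.
R4 ← R4 + 6·R3.
R4 ← R4 / (8).
R1 ← R1 + 1·R4.
R2 ← R2 + 4·R4.
R3 ← R3 − 5·R4.
Reading off the reduced rows gives p = -1, q = -5, r = -1, s = -4.

p = -1, q = -5, r = -1, s = -4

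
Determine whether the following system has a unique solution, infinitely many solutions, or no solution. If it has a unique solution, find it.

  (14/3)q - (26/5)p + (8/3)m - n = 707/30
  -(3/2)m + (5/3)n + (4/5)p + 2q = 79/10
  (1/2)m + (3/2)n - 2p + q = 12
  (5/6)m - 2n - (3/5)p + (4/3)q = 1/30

no solution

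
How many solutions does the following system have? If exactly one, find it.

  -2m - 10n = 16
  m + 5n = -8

infinitely many solutions

Row-reduce:
R1 ← R1 / (-2).
R2 ← R2 − 1·R1.
Rank is 1 with 2 unknowns, leaving n free.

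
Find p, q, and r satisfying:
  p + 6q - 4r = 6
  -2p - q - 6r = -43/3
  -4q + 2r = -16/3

p = 0, q = 7/3, r = 2

Row-reduce the augmented matrix:
R2 ← R2 + 2·R1.
R2 ← R2 / (11).
R1 ← R1 − 6·R2.
R3 ← R3 + 4·R2.
R3 ← R3 / (-34/11).
R1 ← R1 − 40/11·R3.
R2 ← R2 + 14/11·R3.
Reading off the reduced rows gives p = 0, q = 7/3, r = 2.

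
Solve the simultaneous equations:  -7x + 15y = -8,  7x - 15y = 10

Row-reduce:
R1 ← R1 / (-7).
R2 ← R2 − 7·R1.
Row 2 reduces to 0 = 2, a contradiction. The system is inconsistent.

no solution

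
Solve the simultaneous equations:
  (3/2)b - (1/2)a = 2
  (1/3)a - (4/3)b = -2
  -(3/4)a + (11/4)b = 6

no solution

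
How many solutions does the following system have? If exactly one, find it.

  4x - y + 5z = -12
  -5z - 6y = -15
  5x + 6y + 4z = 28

Row-reduce the augmented matrix:
R1 ← R1 / (4).
R3 ← R3 − 5·R1.
R2 ← R2 / (-6).
R1 ← R1 + 1/4·R2.
R3 ← R3 − 29/4·R2.
R3 ← R3 / (-199/24).
R1 ← R1 − 35/24·R3.
R2 ← R2 − 5/6·R3.
Reading off the reduced rows gives x = 2, y = 5, z = -3.

x = 2, y = 5, z = -3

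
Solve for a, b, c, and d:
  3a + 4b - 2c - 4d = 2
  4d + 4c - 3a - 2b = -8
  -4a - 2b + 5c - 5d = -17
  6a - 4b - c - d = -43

a = -6, b = 3, c = -6, d = 1

Row-reduce the augmented matrix:
R1 ← R1 / (3).
R2 ← R2 + 3·R1.
R3 ← R3 + 4·R1.
R4 ← R4 − 6·R1.
R2 ← R2 / (2).
R1 ← R1 − 4/3·R2.
R3 ← R3 − 10/3·R2.
R4 ← R4 + 12·R2.
R3 ← R3 / (-1).
R1 ← R1 + 2·R3.
R2 ← R2 − 1·R3.
R4 ← R4 − 15·R3.
R4 ← R4 / (-148).
R1 ← R1 − 58/3·R4.
R2 ← R2 + 31/3·R4.
R3 ← R3 − 31/3·R4.
Reading off the reduced rows gives a = -6, b = 3, c = -6, d = 1.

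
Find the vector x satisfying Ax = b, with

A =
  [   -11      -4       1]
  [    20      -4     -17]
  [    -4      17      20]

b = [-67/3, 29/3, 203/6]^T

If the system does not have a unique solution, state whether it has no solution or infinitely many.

Row-reduce the augmented matrix:
R1 ← R1 / (-11).
R2 ← R2 − 20·R1.
R3 ← R3 + 4·R1.
R2 ← R2 / (-124/11).
R1 ← R1 − 4/11·R2.
R3 ← R3 − 203/11·R2.
R3 ← R3 / (-647/124).
R1 ← R1 + 18/31·R3.
R2 ← R2 − 167/124·R3.
Reading off the reduced rows gives x_1 = 2, x_2 = 1/2, x_3 = 5/3.

x_1 = 2, x_2 = 1/2, x_3 = 5/3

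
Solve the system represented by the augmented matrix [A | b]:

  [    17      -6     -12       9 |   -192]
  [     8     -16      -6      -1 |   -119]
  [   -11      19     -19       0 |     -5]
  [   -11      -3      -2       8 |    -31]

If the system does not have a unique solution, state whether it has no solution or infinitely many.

Row-reduce the augmented matrix:
R1 ← R1 / (17).
R2 ← R2 − 8·R1.
R3 ← R3 + 11·R1.
R4 ← R4 + 11·R1.
R2 ← R2 / (-224/17).
R1 ← R1 + 6/17·R2.
R3 ← R3 − 257/17·R2.
R4 ← R4 + 117/17·R2.
R3 ← R3 / (-3043/112).
R1 ← R1 + 39/56·R3.
R2 ← R2 − 3/112·R3.
R4 ← R4 + 1073/112·R3.
R4 ← R4 / (101165/6086).
R1 ← R1 − 2052/3043·R4.
R2 ← R2 − 2417/6086·R4.
R3 ← R3 − 41/6086·R4.
Reading off the reduced rows gives x_1 = -3, x_2 = 4, x_3 = 6, x_4 = -5.

x_1 = -3, x_2 = 4, x_3 = 6, x_4 = -5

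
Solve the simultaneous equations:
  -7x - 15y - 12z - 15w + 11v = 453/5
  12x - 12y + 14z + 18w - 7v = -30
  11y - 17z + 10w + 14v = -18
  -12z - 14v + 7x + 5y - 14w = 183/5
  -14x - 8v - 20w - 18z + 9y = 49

x = 0, y = -13/5, z = -9/5, w = -2, v = 0

Row-reduce the augmented matrix:
R1 ← R1 / (-7).
R2 ← R2 − 12·R1.
R4 ← R4 − 7·R1.
R5 ← R5 + 14·R1.
R2 ← R2 / (-264/7).
R1 ← R1 − 15/7·R2.
R3 ← R3 − 11·R2.
R4 ← R4 + 10·R2.
R5 ← R5 − 39·R2.
R3 ← R3 / (-227/12).
R1 ← R1 − 59/44·R3.
R2 ← R2 − 23/132·R3.
R4 ← R4 + 1469/66·R3.
R5 ← R5 + 35/44·R3.
R4 ← R4 / (-90075/2497).
R1 ← R1 − 5628/2497·R4.
R2 ← R2 − 689/2497·R4.
R3 ← R3 + 93/227·R4.
R5 ← R5 − 4237/2497·R4.
R5 ← R5 / (-3554003/180150).
R1 ← R1 + 79719/60050·R5.
R2 ← R2 + 64441/180150·R5.
R3 ← R3 + 37221/60050·R5.
R4 ← R4 − 66634/90075·R5.
Reading off the reduced rows gives x = 0, y = -13/5, z = -9/5, w = -2, v = 0.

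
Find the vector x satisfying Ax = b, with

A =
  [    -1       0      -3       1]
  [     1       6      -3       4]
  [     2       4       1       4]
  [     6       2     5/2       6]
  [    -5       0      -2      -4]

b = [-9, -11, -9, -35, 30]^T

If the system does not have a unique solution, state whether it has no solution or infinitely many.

Row-reduce:
R1 ← R1 / (-1).
R2 ← R2 − 1·R1.
R3 ← R3 − 2·R1.
R4 ← R4 − 6·R1.
R5 ← R5 + 5·R1.
R2 ← R2 / (6).
R3 ← R3 − 4·R2.
R4 ← R4 − 2·R2.
R3 ← R3 / (-1).
R1 ← R1 − 3·R3.
R2 ← R2 + 1·R3.
R4 ← R4 + 27/2·R3.
R5 ← R5 − 13·R3.
R4 ← R4 / (-77/3).
R1 ← R1 − 7·R4.
R2 ← R2 + 11/6·R4.
R3 ← R3 + 8/3·R4.
R5 ← R5 − 77/3·R4.
Row 5 reduces to 0 = -1/2, a contradiction. The system is inconsistent.

no solution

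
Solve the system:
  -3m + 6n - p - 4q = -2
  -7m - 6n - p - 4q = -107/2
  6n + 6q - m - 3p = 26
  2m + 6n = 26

no solution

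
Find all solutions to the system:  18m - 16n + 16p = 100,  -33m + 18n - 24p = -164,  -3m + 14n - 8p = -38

no solution

Row-reduce:
R1 ← R1 / (18).
R2 ← R2 + 33·R1.
R3 ← R3 + 3·R1.
R2 ← R2 / (-34/3).
R1 ← R1 + 8/9·R2.
R3 ← R3 − 34/3·R2.
Row 3 reduces to 0 = -2, a contradiction. The system is inconsistent.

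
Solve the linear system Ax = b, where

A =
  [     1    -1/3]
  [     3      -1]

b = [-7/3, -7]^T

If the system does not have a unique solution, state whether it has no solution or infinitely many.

infinitely many solutions

Row-reduce:
R2 ← R2 − 3·R1.
Rank is 1 with 2 unknowns, leaving x_2 free.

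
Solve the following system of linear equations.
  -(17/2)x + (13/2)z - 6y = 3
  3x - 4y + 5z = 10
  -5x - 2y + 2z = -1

Row-reduce:
R1 ← R1 / (-17/2).
R2 ← R2 − 3·R1.
R3 ← R3 + 5·R1.
R2 ← R2 / (-104/17).
R1 ← R1 − 12/17·R2.
R3 ← R3 − 26/17·R2.
Rank is 2 with 3 unknowns, leaving z free.

infinitely many solutions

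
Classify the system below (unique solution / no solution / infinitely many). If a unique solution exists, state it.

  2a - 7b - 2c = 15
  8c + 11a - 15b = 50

infinitely many solutions

Row-reduce:
R1 ← R1 / (2).
R2 ← R2 − 11·R1.
R2 ← R2 / (47/2).
R1 ← R1 + 7/2·R2.
Rank is 2 with 3 unknowns, leaving c free.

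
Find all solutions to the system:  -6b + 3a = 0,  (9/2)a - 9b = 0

Row-reduce:
R1 ← R1 / (3).
R2 ← R2 − 9/2·R1.
Rank is 1 with 2 unknowns, leaving b free.

infinitely many solutions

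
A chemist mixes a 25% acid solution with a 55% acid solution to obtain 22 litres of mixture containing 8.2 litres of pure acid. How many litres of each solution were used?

Let a = litres of solution A, b = litres of solution B.
  a + b = 22
  (1/4)a + (11/20)b = 41/5
From equation 1: a = 22 − b.
Substitute into equation 2 and solve: b = 9.
Then a = 13.

litres of solution A: 13, litres of solution B: 9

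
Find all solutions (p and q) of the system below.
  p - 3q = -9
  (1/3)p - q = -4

no solution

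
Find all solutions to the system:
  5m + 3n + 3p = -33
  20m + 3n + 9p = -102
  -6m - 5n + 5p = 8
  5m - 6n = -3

Row-reduce the augmented matrix:
R1 ← R1 / (5).
R2 ← R2 − 20·R1.
R3 ← R3 + 6·R1.
R4 ← R4 − 5·R1.
R2 ← R2 / (-9).
R1 ← R1 − 3/5·R2.
R3 ← R3 + 7/5·R2.
R4 ← R4 + 9·R2.
R3 ← R3 / (136/15).
R1 ← R1 − 2/5·R3.
R2 ← R2 − 1/3·R3.
R4 reduces to 0 = 0, so the extra equation is consistent.
Reading off the reduced rows gives m = -3, n = -2, p = -4.

m = -3, n = -2, p = -4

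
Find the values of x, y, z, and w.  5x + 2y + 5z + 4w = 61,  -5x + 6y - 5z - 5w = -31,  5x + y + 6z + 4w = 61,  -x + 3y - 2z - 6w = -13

x = 5, y = 4, z = 4, w = 2

Row-reduce the augmented matrix:
R1 ← R1 / (5).
R2 ← R2 + 5·R1.
R3 ← R3 − 5·R1.
R4 ← R4 + 1·R1.
R2 ← R2 / (8).
R1 ← R1 − 2/5·R2.
R3 ← R3 + 1·R2.
R4 ← R4 − 17/5·R2.
R1 ← R1 − 1·R3.
R4 ← R4 + 1·R3.
R4 ← R4 / (-49/10).
R1 ← R1 − 39/40·R4.
R2 ← R2 + 1/8·R4.
R3 ← R3 + 1/8·R4.
Reading off the reduced rows gives x = 5, y = 4, z = 4, w = 2.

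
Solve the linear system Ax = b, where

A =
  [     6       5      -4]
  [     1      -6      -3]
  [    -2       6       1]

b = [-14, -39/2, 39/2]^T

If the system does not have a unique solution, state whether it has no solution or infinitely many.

x_1 = -3, x_2 = 2, x_3 = 3/2

Row-reduce the augmented matrix:
R1 ← R1 / (6).
R2 ← R2 − 1·R1.
R3 ← R3 + 2·R1.
R2 ← R2 / (-41/6).
R1 ← R1 − 5/6·R2.
R3 ← R3 − 23/3·R2.
R3 ← R3 / (-121/41).
R1 ← R1 + 39/41·R3.
R2 ← R2 − 14/41·R3.
Reading off the reduced rows gives x_1 = -3, x_2 = 2, x_3 = 3/2.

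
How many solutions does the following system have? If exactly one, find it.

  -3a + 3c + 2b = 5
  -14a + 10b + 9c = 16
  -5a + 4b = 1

infinitely many solutions

Row-reduce:
R1 ← R1 / (-3).
R2 ← R2 + 14·R1.
R3 ← R3 + 5·R1.
R2 ← R2 / (2/3).
R1 ← R1 + 2/3·R2.
R3 ← R3 − 2/3·R2.
Rank is 2 with 3 unknowns, leaving c free.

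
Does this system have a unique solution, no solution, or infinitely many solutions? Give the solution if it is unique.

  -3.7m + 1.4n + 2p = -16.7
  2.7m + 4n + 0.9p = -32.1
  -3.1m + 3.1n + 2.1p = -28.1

Row-reduce the augmented matrix:
R1 ← R1 / (-37/10).
R2 ← R2 − 27/10·R1.
R3 ← R3 + 31/10·R1.
R2 ← R2 / (929/185).
R1 ← R1 + 14/37·R2.
R3 ← R3 − 713/370·R2.
R3 ← R3 / (-8939/18580).
R1 ← R1 + 337/929·R3.
R2 ← R2 − 873/1858·R3.
Reading off the reduced rows gives m = -1, n = -6, p = -6.

m = -1, n = -6, p = -6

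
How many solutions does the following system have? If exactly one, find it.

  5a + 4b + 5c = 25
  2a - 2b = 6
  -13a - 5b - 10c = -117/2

Row-reduce:
R1 ← R1 / (5).
R2 ← R2 − 2·R1.
R3 ← R3 + 13·R1.
R2 ← R2 / (-18/5).
R1 ← R1 − 4/5·R2.
R3 ← R3 − 27/5·R2.
Row 3 reduces to 0 = 1/2, a contradiction. The system is inconsistent.

no solution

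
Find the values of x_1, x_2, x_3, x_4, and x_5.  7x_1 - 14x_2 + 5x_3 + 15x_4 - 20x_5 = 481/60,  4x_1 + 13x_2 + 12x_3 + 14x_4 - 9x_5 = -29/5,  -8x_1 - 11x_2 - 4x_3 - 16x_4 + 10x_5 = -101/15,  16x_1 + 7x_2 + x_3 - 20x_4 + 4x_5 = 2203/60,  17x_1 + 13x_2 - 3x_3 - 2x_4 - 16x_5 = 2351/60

Row-reduce the augmented matrix:
R1 ← R1 / (7).
R2 ← R2 − 4·R1.
R3 ← R3 + 8·R1.
R4 ← R4 − 16·R1.
R5 ← R5 − 17·R1.
R2 ← R2 / (21).
R1 ← R1 + 2·R2.
R3 ← R3 + 27·R2.
R4 ← R4 − 39·R2.
R5 ← R5 − 47·R2.
R3 ← R3 / (660/49).
R1 ← R1 − 233/147·R3.
R2 ← R2 − 64/147·R3.
R4 ← R4 + 1343/49·R3.
R5 ← R5 + 5234/147·R3.
R4 ← R4 / (-15787/330).
R1 ← R1 − 1687/990·R4.
R2 ← R2 + 2/495·R4.
R3 ← R3 − 199/330·R4.
R5 ← R5 + 14408/495·R4.
R5 ← R5 / (-1330693/94722).
R1 ← R1 + 54533/94722·R5.
R2 ← R2 − 20278/47361·R5.
R3 ← R3 + 6356/15787·R5.
R4 ← R4 + 16761/31574·R5.
Reading off the reduced rows gives x_1 = 9/5, x_2 = 0, x_3 = -3/4, x_4 = -1/2, x_5 = -1/3.

x_1 = 9/5, x_2 = 0, x_3 = -3/4, x_4 = -1/2, x_5 = -1/3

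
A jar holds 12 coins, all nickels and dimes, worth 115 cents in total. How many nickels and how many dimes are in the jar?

Let n = nickels, d = dimes.
  n + d = 12
  5n + 10d = 115
Row-reduce the augmented matrix:
R2 ← R2 − 5·R1.
R2 ← R2 / (5).
R1 ← R1 − 1·R2.
Reading off the reduced rows gives n = 1, d = 11.

nickels: 1, dimes: 11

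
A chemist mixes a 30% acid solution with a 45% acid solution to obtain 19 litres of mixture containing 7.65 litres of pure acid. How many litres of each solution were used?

Let a = litres of solution A, b = litres of solution B.
  a + b = 19
  (3/10)a + (9/20)b = 153/20
Row-reduce the augmented matrix:
R2 ← R2 − 3/10·R1.
R2 ← R2 / (3/20).
R1 ← R1 − 1·R2.
Reading off the reduced rows gives a = 6, b = 13.

litres of solution A: 6, litres of solution B: 13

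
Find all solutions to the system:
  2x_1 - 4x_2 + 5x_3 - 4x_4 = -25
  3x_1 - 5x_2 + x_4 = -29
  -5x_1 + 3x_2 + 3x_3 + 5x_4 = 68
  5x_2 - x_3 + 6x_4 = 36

x_1 = -6, x_2 = 3, x_3 = 3, x_4 = 4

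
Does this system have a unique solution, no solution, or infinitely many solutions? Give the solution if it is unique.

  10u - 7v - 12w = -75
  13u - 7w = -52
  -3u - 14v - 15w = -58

Row-reduce the augmented matrix:
R1 ← R1 / (10).
R2 ← R2 − 13·R1.
R3 ← R3 + 3·R1.
R2 ← R2 / (91/10).
R1 ← R1 + 7/10·R2.
R3 ← R3 + 161/10·R2.
R3 ← R3 / (-44/13).
R1 ← R1 + 7/13·R3.
R2 ← R2 − 86/91·R3.
Reading off the reduced rows gives u = -4, v = 5, w = 0.

u = -4, v = 5, w = 0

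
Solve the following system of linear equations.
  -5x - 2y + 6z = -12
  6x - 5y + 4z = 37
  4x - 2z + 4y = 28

x = 6, y = 3, z = 4

Row-reduce the augmented matrix:
R1 ← R1 / (-5).
R2 ← R2 − 6·R1.
R3 ← R3 − 4·R1.
R2 ← R2 / (-37/5).
R1 ← R1 − 2/5·R2.
R3 ← R3 − 12/5·R2.
R3 ← R3 / (238/37).
R1 ← R1 + 22/37·R3.
R2 ← R2 + 56/37·R3.
Reading off the reduced rows gives x = 6, y = 3, z = 4.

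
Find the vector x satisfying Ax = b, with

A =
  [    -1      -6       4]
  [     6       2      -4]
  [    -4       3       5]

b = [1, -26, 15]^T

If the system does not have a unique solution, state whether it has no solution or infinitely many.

Row-reduce the augmented matrix:
R1 ← R1 / (-1).
R2 ← R2 − 6·R1.
R3 ← R3 + 4·R1.
R2 ← R2 / (-34).
R1 ← R1 − 6·R2.
R3 ← R3 − 27·R2.
R3 ← R3 / (83/17).
R1 ← R1 + 8/17·R3.
R2 ← R2 + 10/17·R3.
Reading off the reduced rows gives x_1 = -5, x_2 = 0, x_3 = -1.

x_1 = -5, x_2 = 0, x_3 = -1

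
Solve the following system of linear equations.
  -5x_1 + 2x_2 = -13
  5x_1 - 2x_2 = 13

Row-reduce:
R1 ← R1 / (-5).
R2 ← R2 − 5·R1.
Rank is 1 with 2 unknowns, leaving x_2 free.

infinitely many solutions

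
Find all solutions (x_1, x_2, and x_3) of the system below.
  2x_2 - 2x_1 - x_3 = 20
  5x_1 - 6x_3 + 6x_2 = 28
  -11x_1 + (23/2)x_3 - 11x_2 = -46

Row-reduce:
R1 ← R1 / (-2).
R2 ← R2 − 5·R1.
R3 ← R3 + 11·R1.
R2 ← R2 / (11).
R1 ← R1 + 1·R2.
R3 ← R3 + 22·R2.
Rank is 2 with 3 unknowns, leaving x_3 free.

infinitely many solutions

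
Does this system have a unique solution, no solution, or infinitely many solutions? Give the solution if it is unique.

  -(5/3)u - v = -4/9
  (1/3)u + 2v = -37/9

u = 5/3, v = -7/3

From equation 1: v = 4/9 − 5/3·u.
Substitute into equation 2 and solve: u = 5/3.
Then v = -7/3.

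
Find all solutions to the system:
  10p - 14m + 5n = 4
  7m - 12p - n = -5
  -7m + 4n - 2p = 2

no solution

Row-reduce:
R1 ← R1 / (-14).
R2 ← R2 − 7·R1.
R3 ← R3 + 7·R1.
R2 ← R2 / (3/2).
R1 ← R1 + 5/14·R2.
R3 ← R3 − 3/2·R2.
Row 3 reduces to 0 = 3, a contradiction. The system is inconsistent.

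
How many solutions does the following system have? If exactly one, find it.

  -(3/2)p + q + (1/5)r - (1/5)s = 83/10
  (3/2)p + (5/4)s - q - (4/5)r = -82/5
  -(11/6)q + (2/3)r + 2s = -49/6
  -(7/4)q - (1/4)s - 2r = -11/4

Row-reduce the augmented matrix:
R1 ← R1 / (-3/2).
R2 ← R2 − 3/2·R1.
Swap R2 and R3.
R2 ← R2 / (-11/6).
R1 ← R1 + 2/3·R2.
R4 ← R4 + 7/4·R2.
R3 ← R3 / (-3/5).
R1 ← R1 + 62/165·R3.
R2 ← R2 + 4/11·R3.
R4 ← R4 + 29/11·R3.
R4 ← R4 / (-149/22).
R1 ← R1 + 413/330·R4.
R2 ← R2 + 19/11·R4.
R3 ← R3 + 7/4·R4.
Reading off the reduced rows gives p = -5, q = -1, r = 3, s = -6.

p = -5, q = -1, r = 3, s = -6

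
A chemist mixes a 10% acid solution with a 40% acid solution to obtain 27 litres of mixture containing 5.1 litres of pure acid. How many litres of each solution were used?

Let a = litres of solution A, b = litres of solution B.
  a + b = 27
  (1/10)a + (2/5)b = 51/10
Row-reduce the augmented matrix:
R2 ← R2 − 1/10·R1.
R2 ← R2 / (3/10).
R1 ← R1 − 1·R2.
Reading off the reduced rows gives a = 19, b = 8.

litres of solution A: 19, litres of solution B: 8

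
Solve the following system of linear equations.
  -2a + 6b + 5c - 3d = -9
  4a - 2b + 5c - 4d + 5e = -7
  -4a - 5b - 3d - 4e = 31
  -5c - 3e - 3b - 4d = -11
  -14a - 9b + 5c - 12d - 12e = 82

no solution

Row-reduce:
R1 ← R1 / (-2).
R2 ← R2 − 4·R1.
R3 ← R3 + 4·R1.
R5 ← R5 + 14·R1.
R2 ← R2 / (10).
R1 ← R1 + 3·R2.
R3 ← R3 + 17·R2.
R4 ← R4 + 3·R2.
R5 ← R5 + 51·R2.
R3 ← R3 / (31/2).
R1 ← R1 − 2·R3.
R2 ← R2 − 3/2·R3.
R4 ← R4 + 1/2·R3.
R5 ← R5 − 93/2·R3.
R4 ← R4 / (-231/31).
R1 ← R1 − 19/62·R4.
R2 ← R2 − 11/31·R4.
R3 ← R3 + 28/31·R4.
Row 5 reduces to 0 = -2, a contradiction. The system is inconsistent.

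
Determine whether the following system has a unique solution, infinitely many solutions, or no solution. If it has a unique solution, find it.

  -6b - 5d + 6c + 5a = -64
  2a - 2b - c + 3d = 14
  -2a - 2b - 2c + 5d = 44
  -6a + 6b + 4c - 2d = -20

a = -4, b = -2, c = -6, d = 4

Row-reduce the augmented matrix:
R1 ← R1 / (5).
R2 ← R2 − 2·R1.
R3 ← R3 + 2·R1.
R4 ← R4 + 6·R1.
R2 ← R2 / (2/5).
R1 ← R1 + 6/5·R2.
R3 ← R3 + 22/5·R2.
R4 ← R4 + 6/5·R2.
R3 ← R3 / (-37).
R1 ← R1 + 9·R3.
R2 ← R2 + 17/2·R3.
R4 ← R4 − 1·R3.
R4 ← R4 / (317/37).
R1 ← R1 + 4/37·R4.
R2 ← R2 + 61/74·R4.
R3 ← R3 + 58/37·R4.
Reading off the reduced rows gives a = -4, b = -2, c = -6, d = 4.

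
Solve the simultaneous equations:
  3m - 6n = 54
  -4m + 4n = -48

m = 6, n = -6

Row-reduce the augmented matrix:
R1 ← R1 / (3).
R2 ← R2 + 4·R1.
R2 ← R2 / (-4).
R1 ← R1 + 2·R2.
Reading off the reduced rows gives m = 6, n = -6.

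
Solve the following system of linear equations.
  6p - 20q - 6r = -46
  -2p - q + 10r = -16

Row-reduce:
R1 ← R1 / (6).
R2 ← R2 + 2·R1.
R2 ← R2 / (-23/3).
R1 ← R1 + 10/3·R2.
Rank is 2 with 3 unknowns, leaving r free.

infinitely many solutions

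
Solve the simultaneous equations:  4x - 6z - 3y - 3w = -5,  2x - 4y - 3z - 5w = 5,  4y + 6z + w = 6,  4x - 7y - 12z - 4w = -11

infinitely many solutions

Row-reduce:
R1 ← R1 / (4).
R2 ← R2 − 2·R1.
R4 ← R4 − 4·R1.
R2 ← R2 / (-5/2).
R1 ← R1 + 3/4·R2.
R3 ← R3 − 4·R2.
R4 ← R4 + 4·R2.
R3 ← R3 / (6).
R1 ← R1 + 3/2·R3.
R4 ← R4 + 6·R3.
Rank is 3 with 4 unknowns, leaving w free.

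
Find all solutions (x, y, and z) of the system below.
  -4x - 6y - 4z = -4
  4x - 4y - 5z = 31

infinitely many solutions

Row-reduce:
R1 ← R1 / (-4).
R2 ← R2 − 4·R1.
R2 ← R2 / (-10).
R1 ← R1 − 3/2·R2.
Rank is 2 with 3 unknowns, leaving z free.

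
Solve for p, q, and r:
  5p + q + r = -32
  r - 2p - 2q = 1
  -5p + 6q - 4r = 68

p = -6, q = 3, r = -5

Row-reduce the augmented matrix:
R1 ← R1 / (5).
R2 ← R2 + 2·R1.
R3 ← R3 + 5·R1.
R2 ← R2 / (-8/5).
R1 ← R1 − 1/5·R2.
R3 ← R3 − 7·R2.
R3 ← R3 / (25/8).
R1 ← R1 − 3/8·R3.
R2 ← R2 + 7/8·R3.
Reading off the reduced rows gives p = -6, q = 3, r = -5.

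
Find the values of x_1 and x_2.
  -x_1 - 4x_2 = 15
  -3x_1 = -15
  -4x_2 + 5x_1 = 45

x_1 = 5, x_2 = -5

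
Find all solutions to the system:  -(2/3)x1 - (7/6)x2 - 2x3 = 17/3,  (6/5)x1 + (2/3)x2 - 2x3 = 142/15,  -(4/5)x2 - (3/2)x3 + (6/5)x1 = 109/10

x1 = 4, x2 = -2, x3 = -3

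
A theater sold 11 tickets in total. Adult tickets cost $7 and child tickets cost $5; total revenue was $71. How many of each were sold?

adult tickets: 8, child tickets: 3

Let a = adult tickets, c = child tickets.
  a + c = 11
  7a + 5c = 71
Row-reduce the augmented matrix:
R2 ← R2 − 7·R1.
R2 ← R2 / (-2).
R1 ← R1 − 1·R2.
Reading off the reduced rows gives a = 8, c = 3.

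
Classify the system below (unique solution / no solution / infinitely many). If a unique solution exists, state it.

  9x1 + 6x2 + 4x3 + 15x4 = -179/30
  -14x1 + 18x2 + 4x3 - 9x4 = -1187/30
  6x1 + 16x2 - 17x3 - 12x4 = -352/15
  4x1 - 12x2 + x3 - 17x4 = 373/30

Row-reduce the augmented matrix:
R1 ← R1 / (9).
R2 ← R2 + 14·R1.
R3 ← R3 − 6·R1.
R4 ← R4 − 4·R1.
R2 ← R2 / (82/3).
R1 ← R1 − 2/3·R2.
R3 ← R3 − 12·R2.
R4 ← R4 + 44/3·R2.
R3 ← R3 / (-2971/123).
R1 ← R1 − 8/41·R3.
R2 ← R2 − 46/123·R3.
R4 ← R4 − 193/41·R3.
R4 ← R4 / (-63845/2971).
R1 ← R1 − 3234/2971·R4.
R2 ← R2 − 513/5942·R4.
R3 ← R3 − 3480/2971·R4.
Reading off the reduced rows gives x1 = 0, x2 = -9/5, x3 = -2/3, x4 = 1/2.

x1 = 0, x2 = -9/5, x3 = -2/3, x4 = 1/2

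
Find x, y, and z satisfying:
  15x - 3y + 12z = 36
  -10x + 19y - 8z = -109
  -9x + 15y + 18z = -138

Row-reduce the augmented matrix:
R1 ← R1 / (15).
R2 ← R2 + 10·R1.
R3 ← R3 + 9·R1.
R2 ← R2 / (17).
R1 ← R1 + 1/5·R2.
R3 ← R3 − 66/5·R2.
R3 ← R3 / (126/5).
R1 ← R1 − 4/5·R3.
Reading off the reduced rows gives x = 3, y = -5, z = -2.

x = 3, y = -5, z = -2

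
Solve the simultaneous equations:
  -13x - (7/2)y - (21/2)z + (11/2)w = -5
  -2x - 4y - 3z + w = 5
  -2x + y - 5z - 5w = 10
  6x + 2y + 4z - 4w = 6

no solution

Row-reduce:
R1 ← R1 / (-13).
R2 ← R2 + 2·R1.
R3 ← R3 + 2·R1.
R4 ← R4 − 6·R1.
R2 ← R2 / (-45/13).
R1 ← R1 − 7/26·R2.
R3 ← R3 − 20/13·R2.
R4 ← R4 − 5/13·R2.
R3 ← R3 / (-4).
R1 ← R1 − 7/10·R3.
R2 ← R2 − 2/5·R3.
R4 ← R4 + 1·R3.
Row 4 reduces to 0 = 1, a contradiction. The system is inconsistent.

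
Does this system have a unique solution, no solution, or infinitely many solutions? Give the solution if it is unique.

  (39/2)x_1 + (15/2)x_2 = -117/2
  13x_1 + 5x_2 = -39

infinitely many solutions

Row-reduce:
R1 ← R1 / (39/2).
R2 ← R2 − 13·R1.
Rank is 1 with 2 unknowns, leaving x_2 free.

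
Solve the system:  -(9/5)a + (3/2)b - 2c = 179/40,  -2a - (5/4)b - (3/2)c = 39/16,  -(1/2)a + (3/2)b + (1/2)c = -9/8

a = 1/2, b = 1/4, c = -5/2

Row-reduce the augmented matrix:
R1 ← R1 / (-9/5).
R2 ← R2 + 2·R1.
R3 ← R3 + 1/2·R1.
R2 ← R2 / (-35/12).
R1 ← R1 + 5/6·R2.
R3 ← R3 − 13/12·R2.
R3 ← R3 / (139/105).
R1 ← R1 − 19/21·R3.
R2 ← R2 + 26/105·R3.
Reading off the reduced rows gives a = 1/2, b = 1/4, c = -5/2.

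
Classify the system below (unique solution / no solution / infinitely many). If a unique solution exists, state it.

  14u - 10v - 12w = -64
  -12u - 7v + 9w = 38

infinitely many solutions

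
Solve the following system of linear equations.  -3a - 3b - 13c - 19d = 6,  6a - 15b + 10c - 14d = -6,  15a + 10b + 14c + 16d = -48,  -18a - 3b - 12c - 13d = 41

Row-reduce the augmented matrix:
R1 ← R1 / (-3).
R2 ← R2 − 6·R1.
R3 ← R3 − 15·R1.
R4 ← R4 + 18·R1.
R2 ← R2 / (-21).
R1 ← R1 − 1·R2.
R3 ← R3 + 5·R2.
R4 ← R4 − 15·R2.
R3 ← R3 / (-991/21).
R1 ← R1 − 25/7·R3.
R2 ← R2 − 16/21·R3.
R4 ← R4 − 382/7·R3.
R4 ← R4 / (-13063/991).
R1 ← R1 + 1174/991·R4.
R2 ← R2 − 1388/991·R4.
R3 ← R3 − 1399/991·R4.
Reading off the reduced rows gives a = -2, b = -2, c = -1, d = 1.

a = -2, b = -2, c = -1, d = 1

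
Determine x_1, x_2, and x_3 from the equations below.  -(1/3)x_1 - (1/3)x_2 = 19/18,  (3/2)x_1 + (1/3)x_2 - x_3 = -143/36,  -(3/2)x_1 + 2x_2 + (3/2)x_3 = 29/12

x_1 = -5/2, x_2 = -2/3, x_3 = 0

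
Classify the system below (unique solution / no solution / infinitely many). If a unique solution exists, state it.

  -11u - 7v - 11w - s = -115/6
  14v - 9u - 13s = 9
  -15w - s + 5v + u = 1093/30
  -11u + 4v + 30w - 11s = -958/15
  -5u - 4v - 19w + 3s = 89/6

u = 4/3, v = 14/5, w = -3/2, s = 7/5

Row-reduce the augmented matrix:
R1 ← R1 / (-11).
R2 ← R2 + 9·R1.
R3 ← R3 − 1·R1.
R4 ← R4 + 11·R1.
R5 ← R5 + 5·R1.
R2 ← R2 / (217/11).
R1 ← R1 − 7/11·R2.
R3 ← R3 − 48/11·R2.
R4 ← R4 − 11·R2.
R5 ← R5 + 9/11·R2.
R3 ← R3 / (-3904/217).
R1 ← R1 − 22/31·R3.
R2 ← R2 − 99/217·R3.
R4 ← R4 − 7808/217·R3.
R5 ← R5 + 2957/217·R3.
Swap R4 and R5.
R4 ← R4 / (1693/976).
R1 ← R1 − 267/488·R4.
R2 ← R2 + 563/976·R4.
R3 ← R3 + 87/976·R4.
R5 reduces to 0 = 0, so the extra equation is consistent.
Reading off the reduced rows gives u = 4/3, v = 14/5, w = -3/2, s = 7/5.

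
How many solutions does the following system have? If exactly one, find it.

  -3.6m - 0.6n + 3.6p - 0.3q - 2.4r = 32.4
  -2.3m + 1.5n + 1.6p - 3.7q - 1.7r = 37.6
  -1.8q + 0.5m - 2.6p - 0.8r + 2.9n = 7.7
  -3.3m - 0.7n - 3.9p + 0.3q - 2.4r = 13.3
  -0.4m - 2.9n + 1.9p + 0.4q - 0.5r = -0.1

m = -5, n = 2, p = 2, q = -4, r = -3

Row-reduce the augmented matrix:
R1 ← R1 / (-18/5).
R2 ← R2 + 23/10·R1.
R3 ← R3 − 1/2·R1.
R4 ← R4 + 33/10·R1.
R5 ← R5 + 2/5·R1.
R2 ← R2 / (113/60).
R1 ← R1 − 1/6·R2.
R3 ← R3 − 169/60·R2.
R4 ← R4 + 3/20·R2.
R5 ← R5 + 17/6·R2.
R3 ← R3 / (-119/113).
R1 ← R1 + 106/113·R3.
R2 ← R2 + 42/113·R3.
R4 ← R4 + 8199/1130·R3.
R5 ← R5 − 101/226·R3.
R4 ← R4 / (-68921/2975).
R1 ← R1 + 3141/1190·R4.
R2 ← R2 + 521/170·R4.
R3 ← R3 + 1924/595·R4.
R5 ← R5 + 8091/2380·R4.
R5 ← R5 / (-9493403/5513680).
R1 ← R1 − 440659/551368·R5.
R2 ← R2 + 305487/551368·R5.
R3 ← R3 − 2627/137842·R5.
R4 ← R4 + 69947/275684·R5.
Reading off the reduced rows gives m = -5, n = 2, p = 2, q = -4, r = -3.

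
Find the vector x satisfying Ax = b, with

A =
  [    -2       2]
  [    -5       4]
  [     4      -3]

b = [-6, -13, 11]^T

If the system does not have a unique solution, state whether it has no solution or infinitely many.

no solution

Row-reduce:
R1 ← R1 / (-2).
R2 ← R2 + 5·R1.
R3 ← R3 − 4·R1.
R2 ← R2 / (-1).
R1 ← R1 + 1·R2.
R3 ← R3 − 1·R2.
Row 3 reduces to 0 = 1, a contradiction. The system is inconsistent.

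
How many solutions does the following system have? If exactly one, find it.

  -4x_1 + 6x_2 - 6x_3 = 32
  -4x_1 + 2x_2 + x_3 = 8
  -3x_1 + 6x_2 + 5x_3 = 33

x_1 = 1, x_2 = 6, x_3 = 0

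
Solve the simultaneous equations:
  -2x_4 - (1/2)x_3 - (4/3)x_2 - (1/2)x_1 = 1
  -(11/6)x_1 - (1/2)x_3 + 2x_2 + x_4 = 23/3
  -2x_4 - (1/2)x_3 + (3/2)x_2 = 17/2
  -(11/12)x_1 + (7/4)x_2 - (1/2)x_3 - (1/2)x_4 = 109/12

no solution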